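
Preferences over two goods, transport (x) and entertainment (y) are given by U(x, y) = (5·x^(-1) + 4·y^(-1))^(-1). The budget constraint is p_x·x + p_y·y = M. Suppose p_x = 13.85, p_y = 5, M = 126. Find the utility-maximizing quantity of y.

From the CES first-order condition, (5/4)·(y/x)^(2) = p_x/p_y.
Solve for the ratio: y/x = [(4/5)·p_x/p_y]^(0.5).
Substitute y = (y/x)·x into the budget: x* = M/(p_x + p_y·(y/x)).
Numerically y/x = 1.488624, so x* = 126/(13.85 + 5·1.488624) = 5.9174 and y* = 1.488624·5.9174 = 8.8088.

y* = 8.8088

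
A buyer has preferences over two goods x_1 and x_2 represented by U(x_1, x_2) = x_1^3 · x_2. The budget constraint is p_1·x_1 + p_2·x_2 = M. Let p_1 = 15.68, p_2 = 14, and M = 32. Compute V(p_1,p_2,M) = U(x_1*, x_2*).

At p_1=15.68, p_2=14, M=32: x_1* = 0.75·32/15.68 = 1.5306, x_2* = 0.5714.
Utility at the optimum: U(1.5306, 0.5714) = 2.0491.

V = 2.0491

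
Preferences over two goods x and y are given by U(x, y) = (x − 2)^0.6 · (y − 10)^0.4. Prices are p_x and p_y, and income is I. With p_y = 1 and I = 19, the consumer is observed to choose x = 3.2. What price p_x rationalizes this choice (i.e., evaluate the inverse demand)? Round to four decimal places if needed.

MRS = (3/2)·(y−10)/(x−2). Tangency with p_x/p_y gives y−10 = (2/3)·(p_x/p_y)·(x−2).
After buying the subsistence bundle (2, 10), a share 0.6 of the remaining income goes to x: x* = 2 + 0.6·(I − 2p_x − 10p_y)/p_x.
Set x* = 3.2 in the demand function and solve for p_x: p_x = 2.25.

p_x = 2.25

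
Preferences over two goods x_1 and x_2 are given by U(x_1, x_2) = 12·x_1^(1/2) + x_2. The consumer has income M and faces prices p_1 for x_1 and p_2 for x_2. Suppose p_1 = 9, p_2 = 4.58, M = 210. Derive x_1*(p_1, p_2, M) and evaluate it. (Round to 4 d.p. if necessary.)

Set MRS = p_1/p_2: 6·x_1^(−1/2) = p_1/p_2.
Thus x_1* = (6·p_2/p_1)² — independent of M — with the rest of income spent on x_2.
Plugging in: x_1* = (6·4.58/9)² = 9.3228.

x_1* = 9.3228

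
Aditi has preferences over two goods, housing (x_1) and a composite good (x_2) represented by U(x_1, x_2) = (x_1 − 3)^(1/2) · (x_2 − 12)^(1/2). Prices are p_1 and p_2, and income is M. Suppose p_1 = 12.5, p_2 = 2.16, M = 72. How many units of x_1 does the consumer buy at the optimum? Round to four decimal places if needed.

x_1* = 3.3432

MRS = (x_2−12)/(x_1−3). Tangency with p_1/p_2 gives x_2−12 = (p_1/p_2)·(x_1−3).
Substituting into the budget: x_1* = 3 + 0.5·(M − 3·p_1 − 12·p_2)/p_1, and x_2* = 12 + 0.5·(…)/p_2.
Discretionary income = 72 − 3·12.5 − 12·2.16 = 8.58; x_1* = 3 + 0.5·8.58/12.5 = 3.3432.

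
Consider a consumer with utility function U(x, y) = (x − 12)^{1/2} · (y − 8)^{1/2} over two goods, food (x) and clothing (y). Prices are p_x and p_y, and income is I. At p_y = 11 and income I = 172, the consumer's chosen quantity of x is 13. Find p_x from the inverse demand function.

MRS = (y−8)/(x−12). Tangency with p_x/p_y gives y−8 = (p_x/p_y)·(x−12).
After buying the subsistence bundle (12, 8), a share 0.5 of the remaining income goes to x: x* = 12 + 0.5·(I − 12p_x − 8p_y)/p_x.
Set x* = 13 in the demand function and solve for p_x: p_x = 6.

p_x = 6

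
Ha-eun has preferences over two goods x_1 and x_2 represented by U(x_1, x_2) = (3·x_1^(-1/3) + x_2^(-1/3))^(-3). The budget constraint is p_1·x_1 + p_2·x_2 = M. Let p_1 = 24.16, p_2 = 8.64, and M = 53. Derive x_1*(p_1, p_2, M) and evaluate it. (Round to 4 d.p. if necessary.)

From the CES first-order condition, 3·(x_2/x_1)^(4/3) = p_1/p_2.
Hence x_2/x_1 = ((1/3)·p_1/p_2)^(1/(4/3)), i.e. raised to the 0.75 power.
With the ratio pinned down, the budget gives x_1* = M/(p_1 + p_2·(x_2/x_1)) and x_2* = (x_2/x_1)·x_1*.
Numerically x_2/x_1 = 0.948629, so x_1* = 53/(24.16 + 8.64·0.948629) = 1.638.

x_1* = 1.638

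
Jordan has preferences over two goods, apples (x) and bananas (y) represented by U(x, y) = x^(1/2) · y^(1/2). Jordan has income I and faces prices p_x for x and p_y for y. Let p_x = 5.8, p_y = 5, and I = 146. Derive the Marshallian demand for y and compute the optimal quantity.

Tangency: MRS = y/x = p_x/p_y.
Rearranging, p_y·y = p_x·x. Substituting into the budget gives p_x·x·(1 + 1) = I.
Demand: x*(p_x,p_y,I) = 0.5·I/p_x and y* = 0.5·I/p_y.
At p_x=5.8, p_y=5, I=146: y* = 0.5·146/5 = 14.6.

y* = 14.6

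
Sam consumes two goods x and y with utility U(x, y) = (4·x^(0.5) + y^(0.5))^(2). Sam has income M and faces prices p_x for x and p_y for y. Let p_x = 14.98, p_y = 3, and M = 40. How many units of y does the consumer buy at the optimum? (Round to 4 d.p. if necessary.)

y* = 3.1714

MU_x ∝ 4·x^(-0.5), MU_y ∝ y^(-0.5), so MRS = 4·(y/x)^(0.5) = p_x/p_y.
Solve for the ratio: y/x = [(1/4)·p_x/p_y]^(2).
Substitute y = (y/x)·x into the budget: x* = M/(p_x + p_y·(y/x)).
Numerically y/x = 1.558336, so x* = 40/(14.98 + 3·1.558336) = 2.0351 and y* = 1.558336·2.0351 = 3.1714.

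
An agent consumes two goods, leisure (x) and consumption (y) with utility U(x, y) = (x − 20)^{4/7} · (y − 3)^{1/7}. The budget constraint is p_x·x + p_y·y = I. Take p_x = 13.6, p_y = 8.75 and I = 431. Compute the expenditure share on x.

share on x = 0.8775

This is Cobb-Douglas in (x−20, y−3): tangency gives 4/7·p_y·(y−3) = 1/7·p_x·(x−20).
After buying the subsistence bundle (20, 3), a share 0.8 of the remaining income goes to x: x* = 20 + 0.8·(I − 20p_x − 3p_y)/p_x.
Discretionary income = 431 − 20·13.6 − 3·8.75 = 132.75; x* = 20 + 0.8·132.75/13.6 = 27.8088; y* = 3 + 0.2·132.75/8.75 = 6.0343.
Expenditure on x: 13.6·27.8088 = 378.2; share = 0.8775.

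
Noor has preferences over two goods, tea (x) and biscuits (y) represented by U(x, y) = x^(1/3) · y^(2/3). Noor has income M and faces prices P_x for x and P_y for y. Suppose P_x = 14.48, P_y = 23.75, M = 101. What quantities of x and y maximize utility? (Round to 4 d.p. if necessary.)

x* = 2.325, y* = 2.8351

Tangency: MRS = (1/2)·y/x = P_x/P_y.
Rearranging, P_y·y = 2·P_x·x. Substituting into the budget gives P_x·x·(1 + 2) = M.
Demand: x*(P_x,P_y,M) = 1/3·M/P_x and y* = 2/3·M/P_y.
At P_x=14.48, P_y=23.75, M=101: x* = 1/3·101/14.48 = 2.325, y* = 2.8351.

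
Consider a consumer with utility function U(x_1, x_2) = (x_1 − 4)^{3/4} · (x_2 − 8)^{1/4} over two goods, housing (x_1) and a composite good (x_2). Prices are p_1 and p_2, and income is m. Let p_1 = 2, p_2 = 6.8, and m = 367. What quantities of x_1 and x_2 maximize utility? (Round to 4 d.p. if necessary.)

x_1* = 118.225, x_2* = 19.1985

Let x_1' = x_1−4, x_2' = x_2−8. MRS = 3·x_2'/x_1' = p_1/p_2.
After buying the subsistence bundle (4, 8), a share 0.75 of the remaining income goes to x_1: x_1* = 4 + 0.75·(m − 4p_1 − 8p_2)/p_1.
Discretionary income = 367 − 4·2 − 8·6.8 = 304.6; x_1* = 4 + 0.75·304.6/2 = 118.225; x_2* = 8 + 0.25·304.6/6.8 = 19.1985.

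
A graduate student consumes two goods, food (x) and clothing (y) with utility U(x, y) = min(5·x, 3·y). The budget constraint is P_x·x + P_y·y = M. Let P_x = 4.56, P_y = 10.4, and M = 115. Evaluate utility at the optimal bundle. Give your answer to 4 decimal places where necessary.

Demand: x*(P_x,P_y,M) = 3·M/(3·P_x + 5·P_y), y* = 5·M/(3·P_x + 5·P_y).
Here 3·4.56 + 5·10.4 = 65.68, giving x* = 5.2527 and y* = 8.7546.
Utility at the optimum: U(5.2527, 8.7546) = 26.2637.

V = 26.2637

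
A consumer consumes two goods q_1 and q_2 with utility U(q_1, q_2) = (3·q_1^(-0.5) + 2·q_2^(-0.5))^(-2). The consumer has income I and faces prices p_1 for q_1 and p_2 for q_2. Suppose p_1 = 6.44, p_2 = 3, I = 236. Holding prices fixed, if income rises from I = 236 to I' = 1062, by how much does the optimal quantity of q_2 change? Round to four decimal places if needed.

From the CES first-order condition, (3/2)·(q_2/q_1)^(1.5) = p_1/p_2.
Solve for the ratio: q_2/q_1 = [(2/3)·p_1/p_2]^(2/3).
With the ratio pinned down, the budget gives q_1* = I/(p_1 + p_2·(q_2/q_1)) and q_2* = (q_2/q_1)·q_1*.
Numerically q_2/q_1 = 1.269937, so q_1* = 236/(6.44 + 3·1.269937) = 23.0248 and q_2* = 1.269937·23.0248 = 29.2401.
At I' = 1062: q_2* = 131.5803. Change: 131.5803 − 29.2401 = 102.3402.

Δq_2* = 102.3402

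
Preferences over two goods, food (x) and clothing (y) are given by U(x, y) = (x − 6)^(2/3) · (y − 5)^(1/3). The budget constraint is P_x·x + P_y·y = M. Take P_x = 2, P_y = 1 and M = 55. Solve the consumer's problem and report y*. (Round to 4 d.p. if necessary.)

Let x' = x−6, y' = y−5. MRS = 2·y'/x' = P_x/P_y.
After buying the subsistence bundle (6, 5), a share 2/3 of the remaining income goes to x: x* = 6 + 2/3·(M − 6P_x − 5P_y)/P_x.
Discretionary income = 55 − 6·2 − 5·1 = 38; y* = 5 + 1/3·38/1 = 17.6667.

y* = 17.6667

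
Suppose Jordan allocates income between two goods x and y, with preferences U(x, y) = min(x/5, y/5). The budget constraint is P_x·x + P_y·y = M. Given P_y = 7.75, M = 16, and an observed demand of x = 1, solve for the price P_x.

With perfect complements, no substitution: consume in ratio x:y = 5:5.
Budget: P_x·x + P_y·x = M, so (5·P_x + 5·P_y)·x = 5·M.
Demand: x*(P_x,P_y,M) = 5·M/(5·P_x + 5·P_y), y* = 5·M/(5·P_x + 5·P_y).
Set x* = 1 in the demand function and solve for P_x: P_x = 8.25.

P_x = 8.25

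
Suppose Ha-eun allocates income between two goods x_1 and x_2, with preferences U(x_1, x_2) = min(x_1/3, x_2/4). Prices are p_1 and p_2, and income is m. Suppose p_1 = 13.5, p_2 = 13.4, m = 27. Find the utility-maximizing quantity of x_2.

x_2* = 1.1477

Demand: x_1*(p_1,p_2,m) = 3·m/(3·p_1 + 4·p_2), x_2* = 4·m/(3·p_1 + 4·p_2).
Here 3·13.5 + 4·13.4 = 94.1, giving x_2* = 1.1477.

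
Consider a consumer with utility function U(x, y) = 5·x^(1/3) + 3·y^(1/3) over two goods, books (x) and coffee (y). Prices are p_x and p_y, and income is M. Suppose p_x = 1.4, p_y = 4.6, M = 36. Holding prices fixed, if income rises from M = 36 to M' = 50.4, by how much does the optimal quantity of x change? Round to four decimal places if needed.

Δx* = 8.1867

MU_x ∝ 5·x^(-2/3), MU_y ∝ 3·y^(-2/3), so MRS = (5/3)·(y/x)^(2/3) = p_x/p_y.
Solve for the ratio: y/x = [(3/5)·p_x/p_y]^(1.5).
With the ratio pinned down, the budget gives x* = M/(p_x + p_y·(y/x)) and y* = (y/x)·x*.
Numerically y/x = 0.078034, so x* = 36/(1.4 + 4.6·0.078034) = 20.4667.
At M' = 50.4: x* = 28.6534. Change: 28.6534 − 20.4667 = 8.1867.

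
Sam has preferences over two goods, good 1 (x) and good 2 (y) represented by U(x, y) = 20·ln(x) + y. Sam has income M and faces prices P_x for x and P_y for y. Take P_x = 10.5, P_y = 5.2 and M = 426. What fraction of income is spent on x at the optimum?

Set MRS = P_x/P_y: (20/x)/1 = P_x/P_y.
So x*(P_x,P_y) = 20·P_y/P_x, independent of income; and y* = (M − 20·P_y)/P_y.
At the given prices: x* = 20·5.2/10.5 = 9.9048, and y* = 61.9231.
Expenditure on x: 10.5·9.9048 = 104; share = 0.2441.

share on x = 0.2441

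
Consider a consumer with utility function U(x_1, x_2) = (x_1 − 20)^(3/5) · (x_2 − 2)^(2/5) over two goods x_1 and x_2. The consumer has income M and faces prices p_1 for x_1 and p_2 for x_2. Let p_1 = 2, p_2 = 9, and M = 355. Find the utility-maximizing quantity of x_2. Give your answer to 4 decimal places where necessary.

x_2* = 15.2

Let x_1' = x_1−20, x_2' = x_2−2. MRS = (3/2)·x_2'/x_1' = p_1/p_2.
Substituting into the budget: x_1* = 20 + 0.6·(M − 20·p_1 − 2·p_2)/p_1, and x_2* = 2 + 0.4·(…)/p_2.
Discretionary income = 355 − 20·2 − 2·9 = 297; x_2* = 2 + 0.4·297/9 = 15.2.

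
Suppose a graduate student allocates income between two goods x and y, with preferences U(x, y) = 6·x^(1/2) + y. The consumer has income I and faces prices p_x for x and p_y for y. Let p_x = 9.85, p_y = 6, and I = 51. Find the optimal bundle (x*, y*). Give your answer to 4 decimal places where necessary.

x* = 3.3394, y* = 3.0178

Plugging in: x* = (3·6/9.85)² = 3.3394, y* = 3.0178.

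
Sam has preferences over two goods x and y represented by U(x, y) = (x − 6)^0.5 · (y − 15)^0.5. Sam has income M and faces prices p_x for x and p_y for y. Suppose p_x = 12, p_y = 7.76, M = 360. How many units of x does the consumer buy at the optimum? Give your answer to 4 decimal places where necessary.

x* = 13.15

Let x' = x−6, y' = y−15. MRS = y'/x' = p_x/p_y.
Substituting into the budget: x* = 6 + 0.5·(M − 6·p_x − 15·p_y)/p_x, and y* = 15 + 0.5·(…)/p_y.
Discretionary income = 360 − 6·12 − 15·7.76 = 171.6; x* = 6 + 0.5·171.6/12 = 13.15.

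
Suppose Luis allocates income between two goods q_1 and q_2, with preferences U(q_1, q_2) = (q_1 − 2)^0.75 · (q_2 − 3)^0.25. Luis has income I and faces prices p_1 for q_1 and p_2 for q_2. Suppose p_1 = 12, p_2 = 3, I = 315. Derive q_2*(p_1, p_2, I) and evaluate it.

Discretionary income = 315 − 2·12 − 3·3 = 282; q_2* = 3 + 0.25·282/3 = 26.5.

q_2* = 26.5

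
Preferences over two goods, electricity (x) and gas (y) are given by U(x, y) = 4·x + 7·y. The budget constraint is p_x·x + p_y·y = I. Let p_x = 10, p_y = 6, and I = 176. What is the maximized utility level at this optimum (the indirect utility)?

V = 205.3333

y gives more utility per dollar, so spend all income on y: y* = I/p_y, x* = 0.
Numerically: x* = 0, y* = 29.3333.
Utility at the optimum: U(0, 29.3333) = 205.3333.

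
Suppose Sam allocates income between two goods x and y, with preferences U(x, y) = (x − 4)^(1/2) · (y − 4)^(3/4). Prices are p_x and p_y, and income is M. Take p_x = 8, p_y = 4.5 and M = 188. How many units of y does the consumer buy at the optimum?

y* = 22.4

This is Cobb-Douglas in (x−4, y−4): tangency gives 0.5·p_y·(y−4) = 0.75·p_x·(x−4).
Substituting into the budget: x* = 4 + 0.4·(M − 4·p_x − 4·p_y)/p_x, and y* = 4 + 0.6·(…)/p_y.
Discretionary income = 188 − 4·8 − 4·4.5 = 138; y* = 4 + 0.6·138/4.5 = 22.4.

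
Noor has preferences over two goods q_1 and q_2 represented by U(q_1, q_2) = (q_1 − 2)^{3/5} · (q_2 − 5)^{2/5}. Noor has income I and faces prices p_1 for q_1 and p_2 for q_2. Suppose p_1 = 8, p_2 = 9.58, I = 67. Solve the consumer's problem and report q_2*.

MRS = (3/2)·(q_2−5)/(q_1−2). Tangency with p_1/p_2 gives q_2−5 = (2/3)·(p_1/p_2)·(q_1−2).
Substituting into the budget: q_1* = 2 + 0.6·(I − 2·p_1 − 5·p_2)/p_1, and q_2* = 5 + 0.4·(…)/p_2.
Discretionary income = 67 − 2·8 − 5·9.58 = 3.1; q_2* = 5 + 0.4·3.1/9.58 = 5.1294.

q_2* = 5.1294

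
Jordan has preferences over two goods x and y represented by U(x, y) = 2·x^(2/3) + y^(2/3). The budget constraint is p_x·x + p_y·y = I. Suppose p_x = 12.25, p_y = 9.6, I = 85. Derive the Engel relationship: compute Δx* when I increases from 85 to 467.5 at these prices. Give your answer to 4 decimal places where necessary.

Δx* = 25.944

MRS = MU_x/MU_y = 2·(y/x)^(1/3). Set equal to p_x/p_y.
Hence y/x = ((1/2)·p_x/p_y)^(1/(1/3)), i.e. raised to the 3 power.
With the ratio pinned down, the budget gives x* = I/(p_x + p_y·(y/x)) and y* = (y/x)·x*.
Numerically y/x = 0.25972, so x* = 85/(12.25 + 9.6·0.25972) = 5.7653.
At I' = 467.5: x* = 31.7093. Change: 31.7093 − 5.7653 = 25.944.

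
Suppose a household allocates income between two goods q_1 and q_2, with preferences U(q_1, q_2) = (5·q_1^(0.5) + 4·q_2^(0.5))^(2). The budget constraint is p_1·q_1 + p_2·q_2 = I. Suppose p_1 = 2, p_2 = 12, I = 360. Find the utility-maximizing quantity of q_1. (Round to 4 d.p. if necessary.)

From the CES first-order condition, (5/4)·(q_2/q_1)^(0.5) = p_1/p_2.
Hence q_2/q_1 = ((4/5)·p_1/p_2)^(1/(0.5)), i.e. raised to the 2 power.
Substitute q_2 = (q_2/q_1)·q_1 into the budget: q_1* = I/(p_1 + p_2·(q_2/q_1)).
Numerically q_2/q_1 = 0.017778, so q_1* = 360/(2 + 12·0.017778) = 162.6506.

q_1* = 162.6506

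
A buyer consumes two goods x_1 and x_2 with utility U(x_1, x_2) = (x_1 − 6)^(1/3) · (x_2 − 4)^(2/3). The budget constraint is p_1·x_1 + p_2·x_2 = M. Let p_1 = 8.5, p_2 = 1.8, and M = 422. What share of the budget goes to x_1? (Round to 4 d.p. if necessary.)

share on x_1 = 0.4082

This is Cobb-Douglas in (x_1−6, x_2−4): tangency gives 1/3·p_2·(x_2−4) = 2/3·p_1·(x_1−6).
After buying the subsistence bundle (6, 4), a share 1/3 of the remaining income goes to x_1: x_1* = 6 + 1/3·(M − 6p_1 − 4p_2)/p_1.
Discretionary income = 422 − 6·8.5 − 4·1.8 = 363.8; x_1* = 6 + 1/3·363.8/8.5 = 20.2667; x_2* = 4 + 2/3·363.8/1.8 = 138.7407.
Expenditure on x_1: 8.5·20.2667 = 172.2667; share = 0.4082.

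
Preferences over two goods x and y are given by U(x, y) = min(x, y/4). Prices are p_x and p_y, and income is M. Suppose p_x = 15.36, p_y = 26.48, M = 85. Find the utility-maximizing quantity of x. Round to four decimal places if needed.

x* = 0.7009

Leontief preferences: the optimum is at the kink where x/1 = y/4, i.e. y = 4·x.
Budget: p_x·x + p_y·4·x = M, so (p_x + 4·p_y)·x = M.
Demand: x*(p_x,p_y,M) = M/(p_x + 4·p_y), y* = 4·M/(p_x + 4·p_y).
Here 15.36 + 4·26.48 = 121.28, giving x* = 0.7009.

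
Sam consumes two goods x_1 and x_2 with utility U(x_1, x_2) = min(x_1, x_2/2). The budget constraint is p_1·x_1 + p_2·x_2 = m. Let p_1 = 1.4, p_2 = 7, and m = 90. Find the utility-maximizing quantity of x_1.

x_1* = 5.8442

Leontief preferences: the optimum is at the kink where x_1/1 = x_2/2, i.e. x_2 = 2·x_1.
Budget: p_1·x_1 + p_2·2·x_1 = m, so (p_1 + 2·p_2)·x_1 = m.
Demand: x_1*(p_1,p_2,m) = m/(p_1 + 2·p_2), x_2* = 2·m/(p_1 + 2·p_2).
Here 1.4 + 2·7 = 15.4, giving x_1* = 5.8442.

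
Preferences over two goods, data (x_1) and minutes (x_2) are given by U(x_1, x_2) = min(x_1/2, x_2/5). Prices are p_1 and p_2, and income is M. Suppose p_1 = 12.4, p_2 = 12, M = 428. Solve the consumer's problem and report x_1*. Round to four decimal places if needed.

x_1* = 10.0943

With perfect complements, no substitution: consume in ratio x_1:x_2 = 2:5.
Budget: p_1·x_1 + p_2·(5/2)·x_1 = M, so (2·p_1 + 5·p_2)·x_1 = 2·M.
Demand: x_1*(p_1,p_2,M) = 2·M/(2·p_1 + 5·p_2), x_2* = 5·M/(2·p_1 + 5·p_2).
Here 2·12.4 + 5·12 = 84.8, giving x_1* = 10.0943.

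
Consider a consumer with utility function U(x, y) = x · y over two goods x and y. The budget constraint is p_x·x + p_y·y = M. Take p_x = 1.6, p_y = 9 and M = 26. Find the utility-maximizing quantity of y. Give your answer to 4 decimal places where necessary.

The MRS is y/x. Set MRS = p_x/p_y.
So p_y·y = p_x·x; combined with the budget, a share 0.5 of income goes to x.
Demand: x*(p_x,p_y,M) = 0.5·M/p_x and y* = 0.5·M/p_y.
At p_x=1.6, p_y=9, M=26: y* = 0.5·26/9 = 1.4444.

y* = 1.4444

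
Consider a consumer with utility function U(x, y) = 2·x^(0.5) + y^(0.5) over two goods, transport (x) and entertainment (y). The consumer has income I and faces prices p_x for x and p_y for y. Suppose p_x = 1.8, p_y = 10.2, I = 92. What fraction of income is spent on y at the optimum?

share on y = 0.0423

MRS = MU_x/MU_y = 2·(y/x)^(0.5). Set equal to p_x/p_y.
Solve for the ratio: y/x = [(1/2)·p_x/p_y]^(2).
Substitute y = (y/x)·x into the budget: x* = I/(p_x + p_y·(y/x)).
Numerically y/x = 0.007785, so x* = 92/(1.8 + 10.2·0.007785) = 48.9515 and y* = 0.007785·48.9515 = 0.3811.
Expenditure on y: 10.2·0.3811 = 3.8873; share = 0.0423.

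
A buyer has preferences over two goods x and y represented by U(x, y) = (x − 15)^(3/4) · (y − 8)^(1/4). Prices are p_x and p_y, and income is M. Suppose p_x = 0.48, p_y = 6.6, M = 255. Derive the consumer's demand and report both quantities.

x* = 319.6875, y* = 15.3864

After buying the subsistence bundle (15, 8), a share 0.75 of the remaining income goes to x: x* = 15 + 0.75·(M − 15p_x − 8p_y)/p_x.
Discretionary income = 255 − 15·0.48 − 8·6.6 = 195; x* = 15 + 0.75·195/0.48 = 319.6875; y* = 8 + 0.25·195/6.6 = 15.3864.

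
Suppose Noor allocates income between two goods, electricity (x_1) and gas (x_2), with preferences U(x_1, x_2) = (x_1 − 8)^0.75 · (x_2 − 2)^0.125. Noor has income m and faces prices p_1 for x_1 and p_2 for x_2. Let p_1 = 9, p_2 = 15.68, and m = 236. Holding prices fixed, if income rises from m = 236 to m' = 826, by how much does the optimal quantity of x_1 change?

This is Cobb-Douglas in (x_1−8, x_2−2): tangency gives 0.75·p_2·(x_2−2) = 0.125·p_1·(x_1−8).
After buying the subsistence bundle (8, 2), a share 6/7 of the remaining income goes to x_1: x_1* = 8 + 6/7·(m − 8p_1 − 2p_2)/p_1.
Discretionary income = 236 − 8·9 − 2·15.68 = 132.64; x_1* = 8 + 6/7·132.64/9 = 20.6324.
At m' = 826: x_1* = 76.8229. Change: 76.8229 − 20.6324 = 56.1905.

Δx_1* = 56.1905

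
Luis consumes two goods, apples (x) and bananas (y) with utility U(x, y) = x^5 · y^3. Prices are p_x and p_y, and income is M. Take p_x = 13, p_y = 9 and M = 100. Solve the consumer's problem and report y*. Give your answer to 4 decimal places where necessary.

MU_x/MU_y = (5·y)/(3·x); tangency sets this equal to p_x/p_y.
So 5·p_y·y = 3·p_x·x; combined with the budget, a share 0.625 of income goes to x.
Demand: x*(p_x,p_y,M) = 0.625·M/p_x and y* = 0.375·M/p_y.
At p_x=13, p_y=9, M=100: y* = 0.375·100/9 = 4.1667.

y* = 4.1667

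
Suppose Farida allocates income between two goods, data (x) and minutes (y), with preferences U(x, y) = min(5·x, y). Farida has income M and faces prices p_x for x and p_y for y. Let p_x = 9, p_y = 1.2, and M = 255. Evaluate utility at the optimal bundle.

V = 85

With perfect complements, no substitution: consume in ratio x:y = 1:5.
Budget: p_x·x + p_y·5·x = M, so (p_x + 5·p_y)·x = M.
Demand: x*(p_x,p_y,M) = M/(p_x + 5·p_y), y* = 5·M/(p_x + 5·p_y).
Here 9 + 5·1.2 = 15, giving x* = 17 and y* = 85.
Utility at the optimum: U(17, 85) = 85.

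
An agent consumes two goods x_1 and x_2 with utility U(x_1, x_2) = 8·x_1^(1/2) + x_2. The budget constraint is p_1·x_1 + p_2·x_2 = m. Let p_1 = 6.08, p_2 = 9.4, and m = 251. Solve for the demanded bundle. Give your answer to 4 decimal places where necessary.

Plugging in: x_1* = (4·9.4/6.08)² = 38.2445, x_2* = 1.9653.

x_1* = 38.2445, x_2* = 1.9653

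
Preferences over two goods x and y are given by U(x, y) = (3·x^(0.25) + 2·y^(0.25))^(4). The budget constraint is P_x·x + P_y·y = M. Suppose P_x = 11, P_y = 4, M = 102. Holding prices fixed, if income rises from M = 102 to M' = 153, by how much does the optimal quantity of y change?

MRS = MU_x/MU_y = (3/2)·(y/x)^(0.75). Set equal to P_x/P_y.
Hence y/x = ((2/3)·P_x/P_y)^(1/(0.75)), i.e. raised to the 4/3 power.
Substitute y = (y/x)·x into the budget: x* = M/(P_x + P_y·(y/x)).
Numerically y/x = 2.243823, so x* = 102/(11 + 4·2.243823) = 5.1063 and y* = 2.243823·5.1063 = 11.4577.
At M' = 153: y* = 17.1865. Change: 17.1865 − 11.4577 = 5.7288.

Δy* = 5.7288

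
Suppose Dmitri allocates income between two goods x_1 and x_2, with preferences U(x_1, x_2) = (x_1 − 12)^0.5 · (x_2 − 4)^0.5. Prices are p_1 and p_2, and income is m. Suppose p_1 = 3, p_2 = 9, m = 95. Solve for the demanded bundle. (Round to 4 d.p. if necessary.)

x_1* = 15.8333, x_2* = 5.2778

This is Cobb-Douglas in (x_1−12, x_2−4): tangency gives 0.5·p_2·(x_2−4) = 0.5·p_1·(x_1−12).
After buying the subsistence bundle (12, 4), a share 0.5 of the remaining income goes to x_1: x_1* = 12 + 0.5·(m − 12p_1 − 4p_2)/p_1.
Discretionary income = 95 − 12·3 − 4·9 = 23; x_1* = 12 + 0.5·23/3 = 15.8333; x_2* = 4 + 0.5·23/9 = 5.2778.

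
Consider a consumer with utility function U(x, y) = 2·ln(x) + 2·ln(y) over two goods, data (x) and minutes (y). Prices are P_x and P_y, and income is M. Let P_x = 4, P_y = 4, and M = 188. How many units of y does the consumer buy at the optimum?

Demand: x*(P_x,P_y,M) = 0.5·M/P_x and y* = 0.5·M/P_y.
At P_x=4, P_y=4, M=188: y* = 0.5·188/4 = 23.5.

y* = 23.5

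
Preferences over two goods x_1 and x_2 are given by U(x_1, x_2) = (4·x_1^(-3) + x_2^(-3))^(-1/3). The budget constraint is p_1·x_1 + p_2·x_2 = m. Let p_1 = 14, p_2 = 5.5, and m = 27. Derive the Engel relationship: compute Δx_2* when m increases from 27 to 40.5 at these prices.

Substitute x_2 = (x_2/x_1)·x_1 into the budget: x_1* = m/(p_1 + p_2·(x_2/x_1)).
Numerically x_2/x_1 = 0.893154, so x_1* = 27/(14 + 5.5·0.893154) = 1.4276 and x_2* = 0.893154·1.4276 = 1.2751.
At m' = 40.5: x_2* = 1.9127. Change: 1.9127 − 1.2751 = 0.6376.

Δx_2* = 0.6376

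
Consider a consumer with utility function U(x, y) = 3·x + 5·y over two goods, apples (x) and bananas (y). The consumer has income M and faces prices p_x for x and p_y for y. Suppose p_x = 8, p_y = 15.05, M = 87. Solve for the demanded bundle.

x* = 10.875, y* = 0

Perfect substitutes: compare marginal utility per dollar. 3/p_x vs 5/p_y → 0.375 vs 0.3322.
x gives more utility per dollar, so spend all income on x: x* = M/p_x, y* = 0.
Numerically: x* = 10.875, y* = 0.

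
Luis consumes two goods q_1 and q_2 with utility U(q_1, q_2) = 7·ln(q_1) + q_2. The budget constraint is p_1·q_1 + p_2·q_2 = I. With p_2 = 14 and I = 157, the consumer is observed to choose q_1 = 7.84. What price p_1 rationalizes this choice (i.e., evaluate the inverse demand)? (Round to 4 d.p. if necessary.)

p_1 = 12.5

Set MRS = p_1/p_2: (7/q_1)/1 = p_1/p_2.
So q_1*(p_1,p_2) = 7·p_2/p_1, independent of income; and q_2* = (I − 7·p_2)/p_2.
Set q_1* = 7.84 in the demand function and solve for p_1: p_1 = 12.5.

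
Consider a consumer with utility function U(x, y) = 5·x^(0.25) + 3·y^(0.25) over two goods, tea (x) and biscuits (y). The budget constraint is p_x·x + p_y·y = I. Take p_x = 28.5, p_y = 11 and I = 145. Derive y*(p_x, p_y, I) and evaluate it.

y* = 5.4052

From the CES first-order condition, (5/3)·(y/x)^(0.75) = p_x/p_y.
Hence y/x = ((3/5)·p_x/p_y)^(1/(0.75)), i.e. raised to the 4/3 power.
Substitute y = (y/x)·x into the budget: x* = I/(p_x + p_y·(y/x)).
Numerically y/x = 1.800824, so x* = 145/(28.5 + 11·1.800824) = 3.0015 and y* = 1.800824·3.0015 = 5.4052.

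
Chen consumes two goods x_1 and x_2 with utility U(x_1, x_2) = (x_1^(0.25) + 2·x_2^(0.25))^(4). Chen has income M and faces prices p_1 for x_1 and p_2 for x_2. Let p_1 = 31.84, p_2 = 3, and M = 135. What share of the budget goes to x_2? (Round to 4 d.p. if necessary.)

MRS = MU_x_1/MU_x_2 = (1/2)·(x_2/x_1)^(0.75). Set equal to p_1/p_2.
Hence x_2/x_1 = (2·p_1/p_2)^(1/(0.75)), i.e. raised to the 4/3 power.
With the ratio pinned down, the budget gives x_1* = M/(p_1 + p_2·(x_2/x_1)) and x_2* = (x_2/x_1)·x_1*.
Numerically x_2/x_1 = 58.772712, so x_1* = 135/(31.84 + 3·58.772712) = 0.6485 and x_2* = 58.772712·0.6485 = 38.1168.
Expenditure on x_2: 3·38.1168 = 114.3503; share = 0.847.

share on x_2 = 0.847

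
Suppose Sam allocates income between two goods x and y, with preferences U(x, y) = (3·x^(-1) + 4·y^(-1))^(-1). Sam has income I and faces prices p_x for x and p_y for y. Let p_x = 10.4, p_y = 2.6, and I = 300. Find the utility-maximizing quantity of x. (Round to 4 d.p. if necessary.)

MRS = MU_x/MU_y = (3/4)·(y/x)^(2). Set equal to p_x/p_y.
Solve for the ratio: y/x = [(4/3)·p_x/p_y]^(0.5).
With the ratio pinned down, the budget gives x* = I/(p_x + p_y·(y/x)) and y* = (y/x)·x*.
Numerically y/x = 2.309401, so x* = 300/(10.4 + 2.6·2.309401) = 18.2877.

x* = 18.2877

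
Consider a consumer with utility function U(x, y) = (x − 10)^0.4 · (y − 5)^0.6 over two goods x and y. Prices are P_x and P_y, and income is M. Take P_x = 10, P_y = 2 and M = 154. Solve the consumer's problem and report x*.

Let x' = x−10, y' = y−5. MRS = (2/3)·y'/x' = P_x/P_y.
Substituting into the budget: x* = 10 + 0.4·(M − 10·P_x − 5·P_y)/P_x, and y* = 5 + 0.6·(…)/P_y.
Discretionary income = 154 − 10·10 − 5·2 = 44; x* = 10 + 0.4·44/10 = 11.76.

x* = 11.76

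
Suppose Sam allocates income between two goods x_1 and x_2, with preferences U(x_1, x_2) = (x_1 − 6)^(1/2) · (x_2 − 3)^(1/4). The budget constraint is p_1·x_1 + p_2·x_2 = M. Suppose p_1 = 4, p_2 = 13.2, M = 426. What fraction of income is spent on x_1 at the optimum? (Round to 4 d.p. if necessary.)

Let x_1' = x_1−6, x_2' = x_2−3. MRS = 2·x_2'/x_1' = p_1/p_2.
After buying the subsistence bundle (6, 3), a share 2/3 of the remaining income goes to x_1: x_1* = 6 + 2/3·(M − 6p_1 − 3p_2)/p_1.
Discretionary income = 426 − 6·4 − 3·13.2 = 362.4; x_1* = 6 + 2/3·362.4/4 = 66.4; x_2* = 3 + 1/3·362.4/13.2 = 12.1515.
Expenditure on x_1: 4·66.4 = 265.6; share = 0.6235.

share on x_1 = 0.6235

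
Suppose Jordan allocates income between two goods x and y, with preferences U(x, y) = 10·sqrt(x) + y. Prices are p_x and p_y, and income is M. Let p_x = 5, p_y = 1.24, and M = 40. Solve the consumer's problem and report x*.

x* = 1.5376

Utility is quasi-linear in y; the FOC for x is 5/√x = p_x/p_y.
Solve: √x = 5·p_y/p_x, so x*(p_x,p_y) = (5·p_y/p_x)², and y* = (M − p_x·x*)/p_y.
Plugging in: x* = (5·1.24/5)² = 1.5376.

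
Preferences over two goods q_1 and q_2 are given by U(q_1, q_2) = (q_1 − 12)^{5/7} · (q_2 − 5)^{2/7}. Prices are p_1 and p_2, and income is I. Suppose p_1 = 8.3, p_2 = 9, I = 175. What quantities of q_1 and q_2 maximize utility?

q_1* = 14.6162, q_2* = 5.9651

This is Cobb-Douglas in (q_1−12, q_2−5): tangency gives 5/7·p_2·(q_2−5) = 2/7·p_1·(q_1−12).
Substituting into the budget: q_1* = 12 + 5/7·(I − 12·p_1 − 5·p_2)/p_1, and q_2* = 5 + 2/7·(…)/p_2.
Discretionary income = 175 − 12·8.3 − 5·9 = 30.4; q_1* = 12 + 5/7·30.4/8.3 = 14.6162; q_2* = 5 + 2/7·30.4/9 = 5.9651.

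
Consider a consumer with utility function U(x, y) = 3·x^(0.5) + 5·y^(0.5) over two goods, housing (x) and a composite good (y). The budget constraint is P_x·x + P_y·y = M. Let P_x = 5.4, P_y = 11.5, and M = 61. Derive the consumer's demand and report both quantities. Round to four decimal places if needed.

x* = 4.9022, y* = 3.0025

From the CES first-order condition, (3/5)·(y/x)^(0.5) = P_x/P_y.
Solve for the ratio: y/x = [(5/3)·P_x/P_y]^(2).
With the ratio pinned down, the budget gives x* = M/(P_x + P_y·(y/x)) and y* = (y/x)·x*.
Numerically y/x = 0.612476, so x* = 61/(5.4 + 11.5·0.612476) = 4.9022 and y* = 0.612476·4.9022 = 3.0025.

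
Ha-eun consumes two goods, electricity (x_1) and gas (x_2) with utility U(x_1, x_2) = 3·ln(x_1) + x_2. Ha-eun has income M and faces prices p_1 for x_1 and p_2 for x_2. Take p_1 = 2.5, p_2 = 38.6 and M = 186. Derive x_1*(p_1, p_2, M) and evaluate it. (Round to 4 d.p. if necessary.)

So x_1*(p_1,p_2) = 3·p_2/p_1, independent of income; and x_2* = (M − 3·p_2)/p_2.
At the given prices: x_1* = 3·38.6/2.5 = 46.32.

x_1* = 46.32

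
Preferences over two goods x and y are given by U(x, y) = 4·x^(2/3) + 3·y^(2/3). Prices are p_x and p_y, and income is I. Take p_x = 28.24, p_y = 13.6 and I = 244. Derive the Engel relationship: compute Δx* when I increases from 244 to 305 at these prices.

Δx* = 0.7662

From the CES first-order condition, (4/3)·(y/x)^(1/3) = p_x/p_y.
Solve for the ratio: y/x = [(3/4)·p_x/p_y]^(3).
Substitute y = (y/x)·x into the budget: x* = I/(p_x + p_y·(y/x)).
Numerically y/x = 3.777123, so x* = 244/(28.24 + 13.6·3.777123) = 3.065.
At I' = 305: x* = 3.8312. Change: 3.8312 − 3.065 = 0.7662.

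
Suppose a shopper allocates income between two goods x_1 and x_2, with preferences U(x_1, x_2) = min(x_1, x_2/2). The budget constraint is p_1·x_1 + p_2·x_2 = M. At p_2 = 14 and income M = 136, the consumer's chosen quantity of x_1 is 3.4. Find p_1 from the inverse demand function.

With perfect complements, no substitution: consume in ratio x_1:x_2 = 1:2.
Budget: p_1·x_1 + p_2·2·x_1 = M, so (p_1 + 2·p_2)·x_1 = M.
Demand: x_1*(p_1,p_2,M) = M/(p_1 + 2·p_2), x_2* = 2·M/(p_1 + 2·p_2).
Set x_1* = 3.4 in the demand function and solve for p_1: p_1 = 12.

p_1 = 12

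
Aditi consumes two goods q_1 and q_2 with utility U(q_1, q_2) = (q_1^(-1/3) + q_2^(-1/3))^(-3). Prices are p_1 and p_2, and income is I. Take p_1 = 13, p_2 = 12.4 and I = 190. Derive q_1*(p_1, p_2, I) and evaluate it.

q_1* = 7.3509

MRS = MU_q_1/MU_q_2 = (q_2/q_1)^(4/3). Set equal to p_1/p_2.
Hence q_2/q_1 = (p_1/p_2)^(1/(4/3)), i.e. raised to the 0.75 power.
Substitute q_2 = (q_2/q_1)·q_1 into the budget: q_1* = I/(p_1 + p_2·(q_2/q_1)).
Numerically q_2/q_1 = 1.036075, so q_1* = 190/(13 + 12.4·1.036075) = 7.3509.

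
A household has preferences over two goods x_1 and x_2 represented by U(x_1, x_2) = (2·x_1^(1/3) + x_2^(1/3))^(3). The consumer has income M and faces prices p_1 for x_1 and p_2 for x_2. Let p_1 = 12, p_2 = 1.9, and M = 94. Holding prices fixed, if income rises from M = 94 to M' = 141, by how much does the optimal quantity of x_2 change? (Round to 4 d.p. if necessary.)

Δx_2* = 11.6383

Numerically x_2/x_1 = 5.611726, so x_1* = 94/(12 + 1.9·5.611726) = 4.1479 and x_2* = 5.611726·4.1479 = 23.2767.
At M' = 141: x_2* = 34.915. Change: 34.915 − 23.2767 = 11.6383.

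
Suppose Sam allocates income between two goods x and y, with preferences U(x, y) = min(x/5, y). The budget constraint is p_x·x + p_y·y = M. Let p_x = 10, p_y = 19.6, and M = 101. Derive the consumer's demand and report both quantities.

With perfect complements, no substitution: consume in ratio x:y = 5:1.
Budget: p_x·x + p_y·(1/5)·x = M, so (5·p_x + p_y)·x = 5·M.
Demand: x*(p_x,p_y,M) = 5·M/(5·p_x + p_y), y* = M/(5·p_x + p_y).
Here 5·10 + 19.6 = 69.6, giving x* = 7.2557 and y* = 1.4511.

x* = 7.2557, y* = 1.4511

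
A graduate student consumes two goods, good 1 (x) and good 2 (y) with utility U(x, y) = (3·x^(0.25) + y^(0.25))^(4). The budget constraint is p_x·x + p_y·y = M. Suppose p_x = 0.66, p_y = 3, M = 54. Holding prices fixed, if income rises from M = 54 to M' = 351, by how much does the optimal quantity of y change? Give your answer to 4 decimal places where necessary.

MU_x ∝ 3·x^(-0.75), MU_y ∝ y^(-0.75), so MRS = 3·(y/x)^(0.75) = p_x/p_y.
Hence y/x = ((1/3)·p_x/p_y)^(1/(0.75)), i.e. raised to the 4/3 power.
Substitute y = (y/x)·x into the budget: x* = M/(p_x + p_y·(y/x)).
Numerically y/x = 0.030695, so x* = 54/(0.66 + 3·0.030695) = 71.8004 and y* = 0.030695·71.8004 = 2.2039.
At M' = 351: y* = 14.3255. Change: 14.3255 − 2.2039 = 12.1215.

Δy* = 12.1215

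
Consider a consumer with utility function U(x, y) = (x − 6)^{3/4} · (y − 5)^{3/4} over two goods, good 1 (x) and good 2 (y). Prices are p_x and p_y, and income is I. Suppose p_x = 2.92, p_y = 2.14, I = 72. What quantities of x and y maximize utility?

After buying the subsistence bundle (6, 5), a share 0.5 of the remaining income goes to x: x* = 6 + 0.5·(I − 6p_x − 5p_y)/p_x.
Discretionary income = 72 − 6·2.92 − 5·2.14 = 43.78; x* = 6 + 0.5·43.78/2.92 = 13.4966; y* = 5 + 0.5·43.78/2.14 = 15.229.

x* = 13.4966, y* = 15.229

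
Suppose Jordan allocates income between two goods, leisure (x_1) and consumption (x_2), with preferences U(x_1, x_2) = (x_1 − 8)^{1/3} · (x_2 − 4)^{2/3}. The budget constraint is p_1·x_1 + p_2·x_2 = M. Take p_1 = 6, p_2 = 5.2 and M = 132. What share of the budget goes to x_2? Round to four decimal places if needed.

MRS = (1/2)·(x_2−4)/(x_1−8). Tangency with p_1/p_2 gives x_2−4 = 2·(p_1/p_2)·(x_1−8).
Substituting into the budget: x_1* = 8 + 1/3·(M − 8·p_1 − 4·p_2)/p_1, and x_2* = 4 + 2/3·(…)/p_2.
Discretionary income = 132 − 8·6 − 4·5.2 = 63.2; x_1* = 8 + 1/3·63.2/6 = 11.5111; x_2* = 4 + 2/3·63.2/5.2 = 12.1026.
Expenditure on x_2: 5.2·12.1026 = 62.9333; share = 0.4768.

share on x_2 = 0.4768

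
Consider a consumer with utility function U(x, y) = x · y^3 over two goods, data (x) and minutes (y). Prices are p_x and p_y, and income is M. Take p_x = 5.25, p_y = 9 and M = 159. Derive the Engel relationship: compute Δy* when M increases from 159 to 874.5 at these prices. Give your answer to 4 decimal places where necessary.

Δy* = 59.625

At p_x=5.25, p_y=9, M=159: y* = 0.75·159/9 = 13.25.
At M' = 874.5: y* = 72.875. Change: 72.875 − 13.25 = 59.625.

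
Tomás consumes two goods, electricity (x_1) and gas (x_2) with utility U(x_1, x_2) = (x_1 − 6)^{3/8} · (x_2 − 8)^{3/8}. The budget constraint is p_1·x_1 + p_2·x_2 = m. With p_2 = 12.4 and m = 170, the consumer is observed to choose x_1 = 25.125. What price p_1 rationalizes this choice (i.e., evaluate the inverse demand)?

MRS = (x_2−8)/(x_1−6). Tangency with p_1/p_2 gives x_2−8 = (p_1/p_2)·(x_1−6).
Substituting into the budget: x_1* = 6 + 0.5·(m − 6·p_1 − 8·p_2)/p_1, and x_2* = 8 + 0.5·(…)/p_2.
Set x_1* = 25.125 in the demand function and solve for p_1: p_1 = 1.6.

p_1 = 1.6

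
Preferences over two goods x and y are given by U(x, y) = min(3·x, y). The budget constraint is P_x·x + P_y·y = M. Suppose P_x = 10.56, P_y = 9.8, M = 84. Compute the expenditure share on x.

share on x = 0.2643

Leontief preferences: the optimum is at the kink where x/1 = y/3, i.e. y = 3·x.
Budget: P_x·x + P_y·3·x = M, so (P_x + 3·P_y)·x = M.
Demand: x*(P_x,P_y,M) = M/(P_x + 3·P_y), y* = 3·M/(P_x + 3·P_y).
Here 10.56 + 3·9.8 = 39.96, giving x* = 2.1021 and y* = 6.3063.
Expenditure on x: 10.56·2.1021 = 22.1982; share = 0.2643.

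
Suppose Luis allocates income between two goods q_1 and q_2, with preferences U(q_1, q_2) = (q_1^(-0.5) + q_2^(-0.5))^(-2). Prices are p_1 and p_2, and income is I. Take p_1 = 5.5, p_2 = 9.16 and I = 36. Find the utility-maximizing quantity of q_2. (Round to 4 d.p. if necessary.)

MRS = MU_q_1/MU_q_2 = (q_2/q_1)^(1.5). Set equal to p_1/p_2.
Solve for the ratio: q_2/q_1 = [p_1/p_2]^(2/3).
Substitute q_2 = (q_2/q_1)·q_1 into the budget: q_1* = I/(p_1 + p_2·(q_2/q_1)).
Numerically q_2/q_1 = 0.711724, so q_1* = 36/(5.5 + 9.16·0.711724) = 2.9952 and q_2* = 0.711724·2.9952 = 2.1317.

q_2* = 2.1317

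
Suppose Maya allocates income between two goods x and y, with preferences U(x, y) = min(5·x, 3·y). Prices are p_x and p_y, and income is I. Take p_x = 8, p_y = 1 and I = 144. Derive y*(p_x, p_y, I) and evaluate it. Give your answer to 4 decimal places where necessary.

y* = 24.8276

Leontief preferences: the optimum is at the kink where x/3 = y/5, i.e. y = (5/3)·x.
Budget: p_x·x + p_y·(5/3)·x = I, so (3·p_x + 5·p_y)·x = 3·I.
Demand: x*(p_x,p_y,I) = 3·I/(3·p_x + 5·p_y), y* = 5·I/(3·p_x + 5·p_y).
Here 3·8 + 5·1 = 29, giving y* = 24.8276.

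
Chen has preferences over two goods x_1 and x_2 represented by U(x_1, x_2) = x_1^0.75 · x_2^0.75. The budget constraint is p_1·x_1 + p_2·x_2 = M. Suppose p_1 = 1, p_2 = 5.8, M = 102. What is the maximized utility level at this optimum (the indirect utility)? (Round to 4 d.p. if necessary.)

V = 97.4505

At p_1=1, p_2=5.8, M=102: x_1* = 0.5·102/1 = 51, x_2* = 8.7931.
Utility at the optimum: U(51, 8.7931) = 97.4505.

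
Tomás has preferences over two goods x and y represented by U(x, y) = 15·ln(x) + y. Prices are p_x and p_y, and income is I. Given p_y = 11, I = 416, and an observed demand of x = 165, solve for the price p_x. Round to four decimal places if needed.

Set MRS = p_x/p_y: (15/x)/1 = p_x/p_y.
So x*(p_x,p_y) = 15·p_y/p_x, independent of income; and y* = (I − 15·p_y)/p_y.
Set x* = 165 in the demand function and solve for p_x: p_x = 1.

p_x = 1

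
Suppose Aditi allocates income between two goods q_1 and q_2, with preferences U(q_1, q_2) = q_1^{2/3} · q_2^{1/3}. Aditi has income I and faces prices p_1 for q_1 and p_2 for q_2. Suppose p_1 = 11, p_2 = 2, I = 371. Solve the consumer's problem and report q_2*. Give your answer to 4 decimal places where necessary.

The MRS is 2·q_2/q_1. Set MRS = p_1/p_2.
So 2/3·p_2·q_2 = 1/3·p_1·q_1; combined with the budget, a share 2/3 of income goes to q_1.
Demand: q_1*(p_1,p_2,I) = 2/3·I/p_1 and q_2* = 1/3·I/p_2.
At p_1=11, p_2=2, I=371: q_2* = 1/3·371/2 = 61.8333.

q_2* = 61.8333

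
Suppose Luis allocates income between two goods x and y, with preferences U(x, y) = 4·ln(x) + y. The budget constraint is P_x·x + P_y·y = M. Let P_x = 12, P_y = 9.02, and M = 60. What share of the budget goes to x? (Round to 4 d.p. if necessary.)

share on x = 0.6013

At the given prices: x* = 4·9.02/12 = 3.0067, and y* = 2.6519.
Expenditure on x: 12·3.0067 = 36.08; share = 0.6013.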